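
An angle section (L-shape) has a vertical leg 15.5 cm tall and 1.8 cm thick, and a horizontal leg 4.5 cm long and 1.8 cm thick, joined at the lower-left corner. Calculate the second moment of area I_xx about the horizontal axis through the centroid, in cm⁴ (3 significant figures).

I_xx ≈ 754 cm⁴

Decompose the section into non-overlapping parts with the origin at the bottom-left of its bounding rectangle.
Vertical leg: 1.8 × 15.5, A = 27.9 cm², y = 7.75 cm, Ī = 558.58 cm⁴.
Horizontal leg (remainder): 2.7 × 1.8, A = 4.86 cm², y = 0.9 cm, Ī = 1.3122 cm⁴.
Centroid: ȳ = ΣA·y / ΣA = 6.7338 cm.
Transfer each piece to the horizontal axis through the centroid using Ī + A·d² with d = y − 6.7338:
  vertical leg: d = 1.0162 cm → contributes +587.39 cm⁴
  horizontal leg (remainder): d = -5.8338 cm → contributes +166.71 cm⁴
Total I = 754.11 cm⁴.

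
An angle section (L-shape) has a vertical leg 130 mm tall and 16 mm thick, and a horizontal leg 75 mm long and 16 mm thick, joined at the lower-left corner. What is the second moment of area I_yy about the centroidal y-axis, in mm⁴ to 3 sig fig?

Split into non-overlapping primitives; take the origin at the lower-left of the bounding box.
Vertical leg: 16 × 130, A = 2 080 mm², x = 8 mm, Ī = 44 373 mm⁴.
Horizontal leg (remainder): 59 × 16, A = 944 mm², x = 45.5 mm, Ī = 273 839 mm⁴.
Centroid: x̄ = ΣA·x / ΣA = 19.706 mm.
Transfer each piece to the centroidal y-axis using Ī + A·d² with d = x − 19.706:
  vertical leg: d = -11.706 mm → contributes +329 414 mm⁴
  horizontal leg (remainder): d = 25.794 mm → contributes +901 894 mm⁴
Total I = 1 231 307 mm⁴.

I_yy ≈ 1.23 × 10⁶ mm⁴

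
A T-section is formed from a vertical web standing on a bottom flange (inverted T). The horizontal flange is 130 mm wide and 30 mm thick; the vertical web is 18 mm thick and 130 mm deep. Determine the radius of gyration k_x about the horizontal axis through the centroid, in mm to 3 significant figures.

k_x ≈ 45.6 mm

Break the section into simple shapes (no overlaps), measuring from the bottom-left corner of the bounding box.
Flange: 130 × 30, A = 3 900 mm², y = 15 mm, Ī = 292 500 mm⁴.
Web: 18 × 130, A = 2 340 mm², y = 95 mm, Ī = 3 295 500 mm⁴.
Centroid: ȳ = ΣA·y / ΣA = 45 mm.
Transfer each piece to the horizontal axis through the centroid using Ī + A·d² with d = y − 45:
  flange: d = -30 mm → contributes +3 802 500 mm⁴
  web: d = 50 mm → contributes +9 145 500 mm⁴
Total I = 12 948 000 mm⁴.
Radius of gyration: k = √(I/A) = √(12 948 000 / 6 240) = 45.552 mm.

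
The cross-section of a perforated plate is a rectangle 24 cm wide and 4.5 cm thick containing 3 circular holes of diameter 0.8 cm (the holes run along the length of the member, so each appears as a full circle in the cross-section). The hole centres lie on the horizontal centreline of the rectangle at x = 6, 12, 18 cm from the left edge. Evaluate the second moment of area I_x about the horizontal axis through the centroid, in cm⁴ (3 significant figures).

I_x ≈ 182 cm⁴

Decompose the section into non-overlapping parts with the origin at the bottom-left of its bounding rectangle.
Plate: 24 × 4.5, A = 108 cm², y = 2.25 cm, Ī = 182.25 cm⁴.
Hole 1 (subtracted): ⌀0.8, A = 0.50265 cm², y = 2.25 cm, Ī = 0.020106 cm⁴.
Hole 2 (subtracted): ⌀0.8, A = 0.50265 cm², y = 2.25 cm, Ī = 0.020106 cm⁴.
Hole 3 (subtracted): ⌀0.8, A = 0.50265 cm², y = 2.25 cm, Ī = 0.020106 cm⁴.
By symmetry the centroid is at mid-height, ȳ = 2.25 cm.
All pieces are centred on the horizontal axis through the centroid, so I = ΣĪ (holes subtracted) = 182.19 cm⁴.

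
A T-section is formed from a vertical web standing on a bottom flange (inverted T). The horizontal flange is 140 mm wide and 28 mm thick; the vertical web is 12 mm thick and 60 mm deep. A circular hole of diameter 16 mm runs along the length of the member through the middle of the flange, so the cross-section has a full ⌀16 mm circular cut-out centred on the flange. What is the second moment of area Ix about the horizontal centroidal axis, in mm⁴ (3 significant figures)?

Split into non-overlapping primitives; take the origin at the lower-left of the bounding box.
Flange: 140 × 28, A = 3 920 mm², y = 14 mm, Ī = 256 107 mm⁴.
Web: 12 × 60, A = 720 mm², y = 58 mm, Ī = 216 000 mm⁴.
Hole (subtracted): ⌀16, A = 201.06 mm², y = 14 mm, Ī = 3 217 mm⁴.
Centroid: ȳ = ΣA·y / ΣA = 21.137 mm.
Transfer each piece to the horizontal centroidal axis using Ī + A·d² with d = y − 21.137:
  flange: d = -7.1368 mm → contributes +455 770 mm⁴
  web: d = 36.863 mm → contributes +1 194 403 mm⁴
  hole: d = -7.1368 mm → contributes −13 458 mm⁴
Total I = 1 636 715 mm⁴.

Ix ≈ 1.64 × 10⁶ mm⁴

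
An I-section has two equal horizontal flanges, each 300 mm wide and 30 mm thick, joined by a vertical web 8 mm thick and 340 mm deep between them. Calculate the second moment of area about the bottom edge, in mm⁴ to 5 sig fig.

I_base ≈ 1.4724 × 10⁹ mm⁴

Decompose the section into non-overlapping parts with the origin at the bottom-left of its bounding rectangle.
Bottom flange: 300 × 30, A = 9 000 mm², y = 15 mm, Ī = 675 000 mm⁴.
Web: 8 × 340, A = 2 720 mm², y = 200 mm, Ī = 26 202 667 mm⁴.
Top flange: 300 × 30, A = 9 000 mm², y = 385 mm, Ī = 675 000 mm⁴.
Transfer each piece to the base of the section using Ī + A·d² with d = y − 0:
  bottom flange: d = 15 mm → contributes +2 700 000 mm⁴
  web: d = 200 mm → contributes +135 002 667 mm⁴
  top flange: d = 385 mm → contributes +1 334 700 000 mm⁴
Total I = 1 472 402 667 mm⁴.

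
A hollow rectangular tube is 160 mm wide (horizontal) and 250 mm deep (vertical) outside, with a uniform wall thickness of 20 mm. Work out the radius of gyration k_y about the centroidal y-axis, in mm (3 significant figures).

Split into non-overlapping primitives; take the origin at the lower-left of the bounding box.
Outer rectangle: 160 × 250, A = 40 000 mm², x = 80 mm, Ī = 85 333 333 mm⁴.
Inner void (subtracted): 120 × 210, A = 25 200 mm², x = 80 mm, Ī = 30 240 000 mm⁴.
By symmetry the centroid is at mid-width, x̄ = 80 mm.
All pieces are centred on the centroidal y-axis, so I = ΣĪ (holes subtracted) = 55 093 333 mm⁴.
Radius of gyration: k = √(I/A) = √(55 093 333 / 14 800) = 61.012 mm.

k_y ≈ 61.0 mm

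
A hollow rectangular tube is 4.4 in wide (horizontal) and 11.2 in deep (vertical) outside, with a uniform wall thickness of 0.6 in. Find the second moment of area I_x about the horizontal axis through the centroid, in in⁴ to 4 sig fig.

I_x ≈ 248.5 in⁴

Split into non-overlapping primitives; take the origin at the lower-left of the bounding box.
Outer rectangle: 4.4 × 11.2, A = 49.28 in², y = 5.6 in, Ī = 515.14 in⁴.
Inner void (subtracted): 3.2 × 10, A = 32 in², y = 5.6 in, Ī = 266.667 in⁴.
By symmetry the centroid is at mid-height, ȳ = 5.6 in.
All pieces are centred on the horizontal axis through the centroid, so I = ΣĪ (holes subtracted) = 248.474 in⁴.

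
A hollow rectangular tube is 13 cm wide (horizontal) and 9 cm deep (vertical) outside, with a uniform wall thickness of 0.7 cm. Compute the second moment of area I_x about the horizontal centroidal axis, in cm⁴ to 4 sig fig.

I_x ≈ 365.4 cm⁴

Split into non-overlapping primitives; take the origin at the lower-left of the bounding box.
Outer rectangle: 13 × 9, A = 117 cm², y = 4.5 cm, Ī = 789.75 cm⁴.
Inner void (subtracted): 11.6 × 7.6, A = 88.16 cm², y = 4.5 cm, Ī = 424.343 cm⁴.
By symmetry the centroid is at mid-height, ȳ = 4.5 cm.
All pieces are centred on the horizontal centroidal axis, so I = ΣĪ (holes subtracted) = 365.407 cm⁴.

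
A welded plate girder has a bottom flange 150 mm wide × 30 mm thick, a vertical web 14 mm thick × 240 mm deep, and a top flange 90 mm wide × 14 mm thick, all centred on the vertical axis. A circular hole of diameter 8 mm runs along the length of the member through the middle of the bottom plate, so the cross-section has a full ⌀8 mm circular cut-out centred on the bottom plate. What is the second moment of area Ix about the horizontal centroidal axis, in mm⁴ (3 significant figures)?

Break the section into simple shapes (no overlaps), measuring from the bottom-left corner of the bounding box.
Bottom plate: 150 × 30, A = 4 500 mm², y = 15 mm, Ī = 337 500 mm⁴.
Web plate: 14 × 240, A = 3 360 mm², y = 150 mm, Ī = 16 128 000 mm⁴.
Top plate: 90 × 14, A = 1 260 mm², y = 277 mm, Ī = 20 580 mm⁴.
Hole (subtracted): ⌀8, A = 50.265 mm², y = 15 mm, Ī = 201.06 mm⁴.
Centroid: ȳ = ΣA·y / ΣA = 101.41 mm.
Transfer each piece to the horizontal centroidal axis using Ī + A·d² with d = y − 101.41:
  bottom plate: d = -86.41 mm → contributes +33 937 960 mm⁴
  web plate: d = 48.59 mm → contributes +24 060 767 mm⁴
  top plate: d = 175.59 mm → contributes +38 868 502 mm⁴
  hole: d = -86.41 mm → contributes −375 522 mm⁴
Total I = 96 491 707 mm⁴.

Ix ≈ 9.65 × 10⁷ mm⁴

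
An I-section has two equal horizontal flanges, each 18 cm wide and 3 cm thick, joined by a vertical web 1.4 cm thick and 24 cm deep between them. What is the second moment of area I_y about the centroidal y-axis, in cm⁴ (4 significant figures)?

I_y ≈ 2921 cm⁴

Decompose the section into non-overlapping parts with the origin at the bottom-left of its bounding rectangle.
Bottom flange: 18 × 3, A = 54 cm², x = 9 cm, Ī = 1 458 cm⁴.
Web: 1.4 × 24, A = 33.6 cm², x = 9 cm, Ī = 5.488 cm⁴.
Top flange: 18 × 3, A = 54 cm², x = 9 cm, Ī = 1 458 cm⁴.
By symmetry the centroid is at mid-width, x̄ = 9 cm.
All pieces are centred on the centroidal y-axis, so I = ΣĪ = 2921.49 cm⁴.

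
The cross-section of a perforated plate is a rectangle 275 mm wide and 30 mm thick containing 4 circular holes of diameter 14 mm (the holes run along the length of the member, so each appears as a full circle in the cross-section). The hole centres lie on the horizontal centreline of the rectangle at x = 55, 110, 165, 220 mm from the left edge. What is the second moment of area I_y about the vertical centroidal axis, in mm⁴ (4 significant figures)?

Decompose the section into non-overlapping parts with the origin at the bottom-left of its bounding rectangle.
Plate: 275 × 30, A = 8 250 mm², x = 137.5 mm, Ī = 51 992 188 mm⁴.
Hole 1 (subtracted): ⌀14, A = 153.938 mm², x = 55 mm, Ī = 1885.74 mm⁴.
Hole 2 (subtracted): ⌀14, A = 153.938 mm², x = 110 mm, Ī = 1885.74 mm⁴.
Hole 3 (subtracted): ⌀14, A = 153.938 mm², x = 165 mm, Ī = 1885.74 mm⁴.
Hole 4 (subtracted): ⌀14, A = 153.938 mm², x = 220 mm, Ī = 1885.74 mm⁴.
By symmetry the centroid is at mid-width, x̄ = 137.5 mm.
Transfer each piece to the vertical centroidal axis using Ī + A·d² with d = x − 137.5:
  plate: d = 0 mm → contributes +51 992 188 mm⁴
  hole 1: d = -82.5 mm → contributes −1 049 627 mm⁴
  hole 2: d = -27.5 mm → contributes −118 301 mm⁴
  hole 3: d = 27.5 mm → contributes −118 301 mm⁴
  hole 4: d = 82.5 mm → contributes −1 049 627 mm⁴
Total I = 49 656 332 mm⁴.

I_y ≈ 4.966 × 10⁷ mm⁴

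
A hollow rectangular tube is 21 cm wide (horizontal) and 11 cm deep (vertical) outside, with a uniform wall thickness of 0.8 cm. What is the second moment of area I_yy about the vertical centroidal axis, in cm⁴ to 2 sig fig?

I_yy ≈ 2800 cm⁴

Treat the section as a set of non-overlapping primitives; coordinates are from the bounding-box lower-left.
Outer rectangle: 21 × 11, A = 231 cm², x = 10.5 cm, Ī = 8 489 cm⁴.
Inner void (subtracted): 19.4 × 9.4, A = 182.4 cm², x = 10.5 cm, Ī = 5 719 cm⁴.
By symmetry the centroid is at mid-width, x̄ = 10.5 cm.
All pieces are centred on the vertical centroidal axis, so I = ΣĪ (holes subtracted) = 2 770 cm⁴.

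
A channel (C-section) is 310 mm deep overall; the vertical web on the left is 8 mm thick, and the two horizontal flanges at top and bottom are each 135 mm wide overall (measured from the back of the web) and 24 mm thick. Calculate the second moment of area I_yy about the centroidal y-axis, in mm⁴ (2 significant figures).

Decompose the section into non-overlapping parts with the origin at the bottom-left of its bounding rectangle.
Web: 8 × 310, A = 2 480 mm², x = 4 mm, Ī = 13 227 mm⁴.
Top flange (beyond web): 127 × 24, A = 3 048 mm², x = 71.5 mm, Ī = 4 096 766 mm⁴.
Bottom flange (beyond web): 127 × 24, A = 3 048 mm², x = 71.5 mm, Ī = 4 096 766 mm⁴.
Centroid: x̄ = ΣA·x / ΣA = 51.98 mm.
Transfer each piece to the centroidal y-axis using Ī + A·d² with d = x − 51.98:
  web: d = -47.98 mm → contributes +5 722 484 mm⁴
  top flange (beyond web): d = 19.52 mm → contributes +5 258 098 mm⁴
  bottom flange (beyond web): d = 19.52 mm → contributes +5 258 098 mm⁴
Total I = 16 238 679 mm⁴.

I_yy ≈ 1.6 × 10⁷ mm⁴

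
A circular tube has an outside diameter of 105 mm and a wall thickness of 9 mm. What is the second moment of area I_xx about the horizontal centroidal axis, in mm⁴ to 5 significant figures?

Decompose the section into non-overlapping parts with the origin at the bottom-left of its bounding rectangle.
Outer circle: ⌀105, A = 8659.015 mm², y = 52.5 mm, Ī = 5 966 602 mm⁴.
Bore (subtracted): ⌀87, A = 5944.679 mm², y = 52.5 mm, Ī = 2 812 205 mm⁴.
By symmetry the centroid is at mid-height, ȳ = 52.5 mm.
All pieces are centred on the horizontal centroidal axis, so I = ΣĪ (holes subtracted) = 3 154 398 mm⁴.

I_xx ≈ 3.1544 × 10⁶ mm⁴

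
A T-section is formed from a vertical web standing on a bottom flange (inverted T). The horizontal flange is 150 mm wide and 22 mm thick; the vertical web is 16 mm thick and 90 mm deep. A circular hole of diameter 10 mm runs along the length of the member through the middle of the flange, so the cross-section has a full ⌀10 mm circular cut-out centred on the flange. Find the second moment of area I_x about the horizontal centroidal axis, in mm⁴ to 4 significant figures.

I_x ≈ 4.225 × 10⁶ mm⁴

Decompose the section into non-overlapping parts with the origin at the bottom-left of its bounding rectangle.
Flange: 150 × 22, A = 3 300 mm², y = 11 mm, Ī = 133 100 mm⁴.
Web: 16 × 90, A = 1 440 mm², y = 67 mm, Ī = 972 000 mm⁴.
Hole (subtracted): ⌀10, A = 78.5398 mm², y = 11 mm, Ī = 490.874 mm⁴.
Centroid: ȳ = ΣA·y / ΣA = 28.2993 mm.
Transfer each piece to the horizontal centroidal axis using Ī + A·d² with d = y − 28.2993:
  flange: d = -17.2993 mm → contributes +1 120 677 mm⁴
  web: d = 38.7007 mm → contributes +3 128 752 mm⁴
  hole: d = -17.2993 mm → contributes −23995.2 mm⁴
Total I = 4 225 434 mm⁴.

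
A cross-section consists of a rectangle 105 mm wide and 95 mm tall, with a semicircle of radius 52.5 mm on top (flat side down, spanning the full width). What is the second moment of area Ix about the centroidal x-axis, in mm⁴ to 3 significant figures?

Ix ≈ 2.30 × 10⁷ mm⁴

Split into non-overlapping primitives; take the origin at the lower-left of the bounding box.
Rectangular body: 105 × 95, A = 9 975 mm², y = 47.5 mm, Ī = 7 502 031 mm⁴.
Semicircular cap: semicircle r = 52.5, A = 4329.5 mm², y = 117.28 mm, Ī = 833 814 mm⁴.
Centroid: ȳ = ΣA·y / ΣA = 68.621 mm.
Transfer each piece to the centroidal x-axis using Ī + A·d² with d = y − 68.621:
  rectangular body: d = -21.121 mm → contributes +11 951 694 mm⁴
  semicircular cap: d = 48.661 mm → contributes +11 085 646 mm⁴
Total I = 23 037 340 mm⁴.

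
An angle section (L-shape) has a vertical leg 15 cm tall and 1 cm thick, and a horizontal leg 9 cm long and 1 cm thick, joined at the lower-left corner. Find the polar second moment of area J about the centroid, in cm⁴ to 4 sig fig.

Break the section into simple shapes (no overlaps), measuring from the bottom-left corner of the bounding box.
Vertical leg: 1 × 15, A = 15 cm², y = 7.5 cm, Ī = 281.25 cm⁴.
Horizontal leg (remainder): 8 × 1, A = 8 cm², y = 0.5 cm, Ī = 0.666667 cm⁴.
Centroid: ȳ = ΣA·y / ΣA = 5.06522 cm.
Transfer each piece to the centroidal x-axis using Ī + A·d² with d = y − 5.06522:
  vertical leg: d = 2.43478 cm → contributes +370.172 cm⁴
  horizontal leg (remainder): d = -4.56522 cm → contributes +167.396 cm⁴
Total I = 537.569 cm⁴.
For the y-axis: x̄ = 2.06522 cm.
Repeating about the centroidal y-axis gives I_y = 149.569 cm⁴.
Polar second moment: J = I_x + I_y = 687.138 cm⁴.

J ≈ 687.1 cm⁴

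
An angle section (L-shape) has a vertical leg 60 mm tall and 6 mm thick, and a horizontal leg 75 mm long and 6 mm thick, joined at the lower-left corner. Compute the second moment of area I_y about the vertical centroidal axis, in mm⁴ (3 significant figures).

I_y ≈ 4.36 × 10⁵ mm⁴

Decompose the section into non-overlapping parts with the origin at the bottom-left of its bounding rectangle.
Vertical leg: 6 × 60, A = 360 mm², x = 3 mm, Ī = 1 080 mm⁴.
Horizontal leg (remainder): 69 × 6, A = 414 mm², x = 40.5 mm, Ī = 164 255 mm⁴.
Centroid: x̄ = ΣA·x / ΣA = 23.058 mm.
Transfer each piece to the vertical centroidal axis using Ī + A·d² with d = x − 23.058:
  vertical leg: d = -20.058 mm → contributes +145 918 mm⁴
  horizontal leg (remainder): d = 17.442 mm → contributes +290 201 mm⁴
Total I = 436 119 mm⁴.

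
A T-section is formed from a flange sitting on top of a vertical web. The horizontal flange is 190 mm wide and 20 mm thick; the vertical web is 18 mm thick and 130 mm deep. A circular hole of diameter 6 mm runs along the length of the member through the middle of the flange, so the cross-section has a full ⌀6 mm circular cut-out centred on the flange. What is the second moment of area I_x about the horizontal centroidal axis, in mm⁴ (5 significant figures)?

I_x ≈ 1.1545 × 10⁷ mm⁴

Decompose the section into non-overlapping parts with the origin at the bottom-left of its bounding rectangle.
Flange: 190 × 20, A = 3 800 mm², y = 140 mm, Ī = 126666.7 mm⁴.
Web: 18 × 130, A = 2 340 mm², y = 65 mm, Ī = 3 295 500 mm⁴.
Hole (subtracted): ⌀6, A = 28.27433 mm², y = 140 mm, Ī = 63.61725 mm⁴.
Centroid: ȳ = ΣA·y / ΣA = 111.2847 mm.
Transfer each piece to the horizontal centroidal axis using Ī + A·d² with d = y − 111.2847:
  flange: d = 28.71529 mm → contributes +3 260 026 mm⁴
  web: d = -46.28471 mm → contributes +8 308 421 mm⁴
  hole: d = 28.71529 mm → contributes −23377.73 mm⁴
Total I = 11 545 069 mm⁴.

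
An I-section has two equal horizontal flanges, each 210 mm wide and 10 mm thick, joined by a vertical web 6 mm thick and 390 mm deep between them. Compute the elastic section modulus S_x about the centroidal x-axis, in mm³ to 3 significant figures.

S_x ≈ 9.64 × 10⁵ mm³

Treat the section as a set of non-overlapping primitives; coordinates are from the bounding-box lower-left.
Bottom flange: 210 × 10, A = 2 100 mm², y = 5 mm, Ī = 17 500 mm⁴.
Web: 6 × 390, A = 2 340 mm², y = 205 mm, Ī = 29 659 500 mm⁴.
Top flange: 210 × 10, A = 2 100 mm², y = 405 mm, Ī = 17 500 mm⁴.
By symmetry the centroid is at mid-height, ȳ = 205 mm.
Transfer each piece to the centroidal x-axis using Ī + A·d² with d = y − 205:
  bottom flange: d = -200 mm → contributes +84 017 500 mm⁴
  web: d = 0 mm → contributes +29 659 500 mm⁴
  top flange: d = 200 mm → contributes +84 017 500 mm⁴
Total I = 197 694 500 mm⁴.
Extreme fibre distance c = 205 mm; S = I/c = 964 363 mm³.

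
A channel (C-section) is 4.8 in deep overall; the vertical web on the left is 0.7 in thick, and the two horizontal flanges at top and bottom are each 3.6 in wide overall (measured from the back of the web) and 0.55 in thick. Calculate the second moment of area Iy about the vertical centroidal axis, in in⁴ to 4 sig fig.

Decompose the section into non-overlapping parts with the origin at the bottom-left of its bounding rectangle.
Web: 0.7 × 4.8, A = 3.36 in², x = 0.35 in, Ī = 0.1372 in⁴.
Top flange (beyond web): 2.9 × 0.55, A = 1.595 in², x = 2.15 in, Ī = 1.11783 in⁴.
Bottom flange (beyond web): 2.9 × 0.55, A = 1.595 in², x = 2.15 in, Ī = 1.11783 in⁴.
Centroid: x̄ = ΣA·x / ΣA = 1.22664 in.
Transfer each piece to the vertical centroidal axis using Ī + A·d² with d = x − 1.22664:
  web: d = -0.876641 in → contributes +2.71936 in⁴
  top flange (beyond web): d = 0.923359 in → contributes +2.47771 in⁴
  bottom flange (beyond web): d = 0.923359 in → contributes +2.47771 in⁴
Total I = 7.67478 in⁴.

Iy ≈ 7.675 in⁴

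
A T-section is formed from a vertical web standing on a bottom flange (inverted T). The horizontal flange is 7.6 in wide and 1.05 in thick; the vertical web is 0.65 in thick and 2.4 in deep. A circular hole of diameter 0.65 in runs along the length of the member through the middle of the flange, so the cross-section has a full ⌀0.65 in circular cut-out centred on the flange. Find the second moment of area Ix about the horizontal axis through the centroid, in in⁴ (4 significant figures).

Decompose the section into non-overlapping parts with the origin at the bottom-left of its bounding rectangle.
Flange: 7.6 × 1.05, A = 7.98 in², y = 0.525 in, Ī = 0.733163 in⁴.
Web: 0.65 × 2.4, A = 1.56 in², y = 2.25 in, Ī = 0.7488 in⁴.
Hole (subtracted): ⌀0.65, A = 0.331831 in², y = 0.525 in, Ī = 0.00876241 in⁴.
Centroid: ȳ = ΣA·y / ΣA = 0.817241 in.
Transfer each piece to the horizontal axis through the centroid using Ī + A·d² with d = y − 0.817241:
  flange: d = -0.292241 in → contributes +1.41469 in⁴
  web: d = 1.43276 in → contributes +3.95117 in⁴
  hole: d = -0.292241 in → contributes −0.0371022 in⁴
Total I = 5.32876 in⁴.

Ix ≈ 5.329 in⁴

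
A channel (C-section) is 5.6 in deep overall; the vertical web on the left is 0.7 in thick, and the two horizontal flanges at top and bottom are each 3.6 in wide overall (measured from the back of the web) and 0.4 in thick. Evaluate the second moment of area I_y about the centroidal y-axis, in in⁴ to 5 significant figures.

I_y ≈ 6.5081 in⁴

Split into non-overlapping primitives; take the origin at the lower-left of the bounding box.
Web: 0.7 × 5.6, A = 3.92 in², x = 0.35 in, Ī = 0.1600667 in⁴.
Top flange (beyond web): 2.9 × 0.4, A = 1.16 in², x = 2.15 in, Ī = 0.8129667 in⁴.
Bottom flange (beyond web): 2.9 × 0.4, A = 1.16 in², x = 2.15 in, Ī = 0.8129667 in⁴.
Centroid: x̄ = ΣA·x / ΣA = 1.019231 in.
Transfer each piece to the centroidal y-axis using Ī + A·d² with d = x − 1.019231:
  web: d = -0.6692308 in → contributes +1.915716 in⁴
  top flange (beyond web): d = 1.130769 in → contributes +2.296188 in⁴
  bottom flange (beyond web): d = 1.130769 in → contributes +2.296188 in⁴
Total I = 6.508092 in⁴.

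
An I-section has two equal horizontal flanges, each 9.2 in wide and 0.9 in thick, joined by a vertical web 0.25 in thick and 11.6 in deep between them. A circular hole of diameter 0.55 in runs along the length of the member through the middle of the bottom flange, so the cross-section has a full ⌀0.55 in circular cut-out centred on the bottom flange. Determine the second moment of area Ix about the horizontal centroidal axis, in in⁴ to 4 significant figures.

Split into non-overlapping primitives; take the origin at the lower-left of the bounding box.
Bottom flange: 9.2 × 0.9, A = 8.28 in², y = 0.45 in, Ī = 0.5589 in⁴.
Web: 0.25 × 11.6, A = 2.9 in², y = 6.7 in, Ī = 32.5187 in⁴.
Top flange: 9.2 × 0.9, A = 8.28 in², y = 12.95 in, Ī = 0.5589 in⁴.
Hole (subtracted): ⌀0.55, A = 0.237583 in², y = 0.45 in, Ī = 0.0044918 in⁴.
Centroid: ȳ = ΣA·y / ΣA = 6.77725 in.
Transfer each piece to the horizontal centroidal axis using Ī + A·d² with d = y − 6.77725:
  bottom flange: d = -6.32725 in → contributes +332.041 in⁴
  web: d = -0.077248 in → contributes +32.536 in⁴
  top flange: d = 6.17275 in → contributes +316.051 in⁴
  hole: d = -6.32725 in → contributes −9.5159 in⁴
Total I = 671.112 in⁴.

Ix ≈ 671.1 in⁴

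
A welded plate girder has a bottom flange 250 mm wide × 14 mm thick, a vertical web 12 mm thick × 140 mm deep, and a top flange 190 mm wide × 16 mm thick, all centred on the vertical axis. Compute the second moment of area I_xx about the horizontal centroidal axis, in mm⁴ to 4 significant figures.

Decompose the section into non-overlapping parts with the origin at the bottom-left of its bounding rectangle.
Bottom plate: 250 × 14, A = 3 500 mm², y = 7 mm, Ī = 57166.7 mm⁴.
Web plate: 12 × 140, A = 1 680 mm², y = 84 mm, Ī = 2 744 000 mm⁴.
Top plate: 190 × 16, A = 3 040 mm², y = 162 mm, Ī = 64853.3 mm⁴.
Centroid: ȳ = ΣA·y / ΣA = 80.0608 mm.
Transfer each piece to the horizontal centroidal axis using Ī + A·d² with d = y − 80.0608:
  bottom plate: d = -73.0608 mm → contributes +18 739 762 mm⁴
  web plate: d = 3.93917 mm → contributes +2 770 069 mm⁴
  top plate: d = 81.9392 mm → contributes +20 475 499 mm⁴
Total I = 41 985 330 mm⁴.

I_xx ≈ 4.199 × 10⁷ mm⁴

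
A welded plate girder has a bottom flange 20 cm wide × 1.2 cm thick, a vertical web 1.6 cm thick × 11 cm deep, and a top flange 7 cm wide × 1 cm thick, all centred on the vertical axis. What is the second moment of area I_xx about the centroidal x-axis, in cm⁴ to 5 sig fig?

Treat the section as a set of non-overlapping primitives; coordinates are from the bounding-box lower-left.
Bottom plate: 20 × 1.2, A = 24 cm², y = 0.6 cm, Ī = 2.88 cm⁴.
Web plate: 1.6 × 11, A = 17.6 cm², y = 6.7 cm, Ī = 177.4667 cm⁴.
Top plate: 7 × 1, A = 7 cm², y = 12.7 cm, Ī = 0.5833333 cm⁴.
Centroid: ȳ = ΣA·y / ΣA = 4.551852 cm.
Transfer each piece to the centroidal x-axis using Ī + A·d² with d = y − 4.551852:
  bottom plate: d = -3.951852 cm → contributes +377.6912 cm⁴
  web plate: d = 2.148148 cm → contributes +258.6826 cm⁴
  top plate: d = 8.148148 cm → contributes +465.3296 cm⁴
Total I = 1101.703 cm⁴.

I_xx ≈ 1101.7 cm⁴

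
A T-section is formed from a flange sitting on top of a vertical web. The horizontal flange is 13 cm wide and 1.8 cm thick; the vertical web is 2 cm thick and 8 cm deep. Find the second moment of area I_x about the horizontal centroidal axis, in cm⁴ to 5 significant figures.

I_x ≈ 319.81 cm⁴

Decompose the section into non-overlapping parts with the origin at the bottom-left of its bounding rectangle.
Flange: 13 × 1.8, A = 23.4 cm², y = 8.9 cm, Ī = 6.318 cm⁴.
Web: 2 × 8, A = 16 cm², y = 4 cm, Ī = 85.33333 cm⁴.
Centroid: ȳ = ΣA·y / ΣA = 6.910152 cm.
Transfer each piece to the horizontal centroidal axis using Ī + A·d² with d = y − 6.910152:
  flange: d = 1.989848 cm → contributes +98.97016 cm⁴
  web: d = -2.910152 cm → contributes +220.8371 cm⁴
Total I = 319.8073 cm⁴.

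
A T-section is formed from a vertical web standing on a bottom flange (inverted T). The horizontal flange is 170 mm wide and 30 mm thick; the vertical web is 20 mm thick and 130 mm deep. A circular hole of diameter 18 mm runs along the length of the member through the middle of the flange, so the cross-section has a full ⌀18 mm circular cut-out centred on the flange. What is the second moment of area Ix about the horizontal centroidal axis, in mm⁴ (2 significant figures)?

Treat the section as a set of non-overlapping primitives; coordinates are from the bounding-box lower-left.
Flange: 170 × 30, A = 5 100 mm², y = 15 mm, Ī = 382 500 mm⁴.
Web: 20 × 130, A = 2 600 mm², y = 95 mm, Ī = 3 661 667 mm⁴.
Hole (subtracted): ⌀18, A = 254.5 mm², y = 15 mm, Ī = 5 153 mm⁴.
Centroid: ȳ = ΣA·y / ΣA = 42.94 mm.
Transfer each piece to the horizontal centroidal axis using Ī + A·d² with d = y − 42.94:
  flange: d = -27.94 mm → contributes +4 362 705 mm⁴
  web: d = 52.06 mm → contributes +10 709 323 mm⁴
  hole: d = -27.94 mm → contributes −203 749 mm⁴
Total I = 14 868 280 mm⁴.

Ix ≈ 1.5 × 10⁷ mm⁴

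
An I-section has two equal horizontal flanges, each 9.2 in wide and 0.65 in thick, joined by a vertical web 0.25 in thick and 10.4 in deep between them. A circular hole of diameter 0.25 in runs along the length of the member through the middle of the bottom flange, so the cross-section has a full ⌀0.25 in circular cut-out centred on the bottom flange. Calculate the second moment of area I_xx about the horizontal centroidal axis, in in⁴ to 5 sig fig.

Split into non-overlapping primitives; take the origin at the lower-left of the bounding box.
Bottom flange: 9.2 × 0.65, A = 5.98 in², y = 0.325 in, Ī = 0.2105458 in⁴.
Web: 0.25 × 10.4, A = 2.6 in², y = 5.85 in, Ī = 23.43467 in⁴.
Top flange: 9.2 × 0.65, A = 5.98 in², y = 11.375 in, Ī = 0.2105458 in⁴.
Hole (subtracted): ⌀0.25, A = 0.04908739 in², y = 0.325 in, Ī = 0.0001917476 in⁴.
Centroid: ȳ = ΣA·y / ΣA = 5.86869 in.
Transfer each piece to the horizontal centroidal axis using Ī + A·d² with d = y − 5.86869:
  bottom flange: d = -5.54369 in → contributes +183.9909 in⁴
  web: d = -0.01868992 in → contributes +23.43557 in⁴
  top flange: d = 5.50631 in → contributes +181.5209 in⁴
  hole: d = -5.54369 in → contributes −1.50877 in⁴
Total I = 387.4385 in⁴.

I_xx ≈ 387.44 in⁴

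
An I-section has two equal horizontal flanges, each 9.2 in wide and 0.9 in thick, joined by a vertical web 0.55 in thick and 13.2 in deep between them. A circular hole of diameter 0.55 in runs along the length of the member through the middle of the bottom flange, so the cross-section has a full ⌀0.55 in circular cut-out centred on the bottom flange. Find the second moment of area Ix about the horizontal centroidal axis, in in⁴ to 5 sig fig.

Break the section into simple shapes (no overlaps), measuring from the bottom-left corner of the bounding box.
Bottom flange: 9.2 × 0.9, A = 8.28 in², y = 0.45 in, Ī = 0.5589 in⁴.
Web: 0.55 × 13.2, A = 7.26 in², y = 7.5 in, Ī = 105.4152 in⁴.
Top flange: 9.2 × 0.9, A = 8.28 in², y = 14.55 in, Ī = 0.5589 in⁴.
Hole (subtracted): ⌀0.55, A = 0.2375829 in², y = 0.45 in, Ī = 0.004491803 in⁴.
Centroid: ȳ = ΣA·y / ΣA = 7.571026 in.
Transfer each piece to the horizontal centroidal axis using Ī + A·d² with d = y − 7.571026:
  bottom flange: d = -7.121026 in → contributes +420.4295 in⁴
  web: d = -0.07102579 in → contributes +105.4518 in⁴
  top flange: d = 6.978974 in → contributes +403.8453 in⁴
  hole: d = -7.121026 in → contributes −12.05209 in⁴
Total I = 917.6745 in⁴.

Ix ≈ 917.67 in⁴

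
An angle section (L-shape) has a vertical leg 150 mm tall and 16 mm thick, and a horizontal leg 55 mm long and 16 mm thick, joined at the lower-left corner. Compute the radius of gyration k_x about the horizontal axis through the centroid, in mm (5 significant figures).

k_x ≈ 47.198 mm

Break the section into simple shapes (no overlaps), measuring from the bottom-left corner of the bounding box.
Vertical leg: 16 × 150, A = 2 400 mm², y = 75 mm, Ī = 4 500 000 mm⁴.
Horizontal leg (remainder): 39 × 16, A = 624 mm², y = 8 mm, Ī = 13 312 mm⁴.
Centroid: ȳ = ΣA·y / ΣA = 61.1746 mm.
Transfer each piece to the horizontal axis through the centroid using Ī + A·d² with d = y − 61.1746:
  vertical leg: d = 13.8254 mm → contributes +4 958 740 mm⁴
  horizontal leg (remainder): d = -53.1746 mm → contributes +1 777 696 mm⁴
Total I = 6 736 436 mm⁴.
Radius of gyration: k = √(I/A) = √(6 736 436 / 3 024) = 47.19807 mm.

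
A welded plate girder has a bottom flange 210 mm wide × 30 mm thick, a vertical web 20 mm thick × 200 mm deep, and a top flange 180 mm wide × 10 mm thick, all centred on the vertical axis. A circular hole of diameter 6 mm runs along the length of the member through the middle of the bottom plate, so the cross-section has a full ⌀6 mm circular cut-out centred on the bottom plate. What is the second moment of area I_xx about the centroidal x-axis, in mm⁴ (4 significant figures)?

Break the section into simple shapes (no overlaps), measuring from the bottom-left corner of the bounding box.
Bottom plate: 210 × 30, A = 6 300 mm², y = 15 mm, Ī = 472 500 mm⁴.
Web plate: 20 × 200, A = 4 000 mm², y = 130 mm, Ī = 13 333 333 mm⁴.
Top plate: 180 × 10, A = 1 800 mm², y = 235 mm, Ī = 15 000 mm⁴.
Hole (subtracted): ⌀6, A = 28.2743 mm², y = 15 mm, Ī = 63.6173 mm⁴.
Centroid: ȳ = ΣA·y / ΣA = 85.9095 mm.
Transfer each piece to the centroidal x-axis using Ī + A·d² with d = y − 85.9095:
  bottom plate: d = -70.9095 mm → contributes +32 149 888 mm⁴
  web plate: d = 44.0905 mm → contributes +21 109 223 mm⁴
  top plate: d = 149.091 mm → contributes +40 025 360 mm⁴
  hole: d = -70.9095 mm → contributes −142 231 mm⁴
Total I = 93 142 240 mm⁴.

I_xx ≈ 9.314 × 10⁷ mm⁴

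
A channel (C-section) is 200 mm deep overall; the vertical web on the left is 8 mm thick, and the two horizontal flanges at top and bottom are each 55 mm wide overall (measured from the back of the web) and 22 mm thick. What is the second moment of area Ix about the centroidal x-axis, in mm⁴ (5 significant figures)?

Break the section into simple shapes (no overlaps), measuring from the bottom-left corner of the bounding box.
Web: 8 × 200, A = 1 600 mm², y = 100 mm, Ī = 5 333 333 mm⁴.
Top flange (beyond web): 47 × 22, A = 1 034 mm², y = 189 mm, Ī = 41704.67 mm⁴.
Bottom flange (beyond web): 47 × 22, A = 1 034 mm², y = 11 mm, Ī = 41704.67 mm⁴.
By symmetry the centroid is at mid-height, ȳ = 100 mm.
Transfer each piece to the centroidal x-axis using Ī + A·d² with d = y − 100:
  web: d = 0 mm → contributes +5 333 333 mm⁴
  top flange (beyond web): d = 89 mm → contributes +8 232 019 mm⁴
  bottom flange (beyond web): d = -89 mm → contributes +8 232 019 mm⁴
Total I = 21 797 371 mm⁴.

Ix ≈ 2.1797 × 10⁷ mm⁴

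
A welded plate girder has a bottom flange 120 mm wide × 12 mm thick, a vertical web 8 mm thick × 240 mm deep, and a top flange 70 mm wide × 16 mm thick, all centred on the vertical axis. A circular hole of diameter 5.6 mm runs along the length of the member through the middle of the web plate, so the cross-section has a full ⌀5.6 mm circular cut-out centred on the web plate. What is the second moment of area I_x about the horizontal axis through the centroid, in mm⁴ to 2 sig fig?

Treat the section as a set of non-overlapping primitives; coordinates are from the bounding-box lower-left.
Bottom plate: 120 × 12, A = 1 440 mm², y = 6 mm, Ī = 17 280 mm⁴.
Web plate: 8 × 240, A = 1 920 mm², y = 132 mm, Ī = 9 216 000 mm⁴.
Top plate: 70 × 16, A = 1 120 mm², y = 260 mm, Ī = 23 893 mm⁴.
Hole (subtracted): ⌀5.6, A = 24.63 mm², y = 132 mm, Ī = 48.27 mm⁴.
Centroid: ȳ = ΣA·y / ΣA = 123.5 mm.
Transfer each piece to the horizontal axis through the centroid using Ī + A·d² with d = y − 123.5:
  bottom plate: d = -117.5 mm → contributes +19 882 382 mm⁴
  web plate: d = 8.547 mm → contributes +9 356 258 mm⁴
  top plate: d = 136.5 mm → contributes +20 906 383 mm⁴
  hole: d = 8.547 mm → contributes −1 848 mm⁴
Total I = 50 143 176 mm⁴.

I_x ≈ 5.0 × 10⁷ mm⁴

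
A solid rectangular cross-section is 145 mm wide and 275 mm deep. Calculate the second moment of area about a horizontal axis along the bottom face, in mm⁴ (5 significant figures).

I_base ≈ 1.0052 × 10⁹ mm⁴

The section: 145 × 275, A = 39 875 mm², y = 137.5 mm, Ī = 251 295 573 mm⁴.
Transfer it to the bottom edge using Ī + A·d² with d = y − 0:
  the section: d = 137.5 mm → contributes +1 005 182 292 mm⁴
Total I = 1 005 182 292 mm⁴.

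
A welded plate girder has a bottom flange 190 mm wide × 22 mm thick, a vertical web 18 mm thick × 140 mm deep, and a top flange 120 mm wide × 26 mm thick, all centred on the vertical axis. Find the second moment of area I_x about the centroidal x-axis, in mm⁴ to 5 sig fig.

Split into non-overlapping primitives; take the origin at the lower-left of the bounding box.
Bottom plate: 190 × 22, A = 4 180 mm², y = 11 mm, Ī = 168593.3 mm⁴.
Web plate: 18 × 140, A = 2 520 mm², y = 92 mm, Ī = 4 116 000 mm⁴.
Top plate: 120 × 26, A = 3 120 mm², y = 175 mm, Ī = 175 760 mm⁴.
Centroid: ȳ = ΣA·y / ΣA = 83.89206 mm.
Transfer each piece to the centroidal x-axis using Ī + A·d² with d = y − 83.89206:
  bottom plate: d = -72.89206 mm → contributes +22 377 987 mm⁴
  web plate: d = 8.107943 mm → contributes +4 281 662 mm⁴
  top plate: d = 91.10794 mm → contributes +26 073 811 mm⁴
Total I = 52 733 459 mm⁴.

I_x ≈ 5.2733 × 10⁷ mm⁴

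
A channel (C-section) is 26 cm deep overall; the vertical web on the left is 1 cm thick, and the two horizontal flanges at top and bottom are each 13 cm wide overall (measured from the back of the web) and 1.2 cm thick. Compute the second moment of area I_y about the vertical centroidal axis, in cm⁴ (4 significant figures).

Split into non-overlapping primitives; take the origin at the lower-left of the bounding box.
Web: 1 × 26, A = 26 cm², x = 0.5 cm, Ī = 2.16667 cm⁴.
Top flange (beyond web): 12 × 1.2, A = 14.4 cm², x = 7 cm, Ī = 172.8 cm⁴.
Bottom flange (beyond web): 12 × 1.2, A = 14.4 cm², x = 7 cm, Ī = 172.8 cm⁴.
Centroid: x̄ = ΣA·x / ΣA = 3.91606 cm.
Transfer each piece to the vertical centroidal axis using Ī + A·d² with d = x − 3.91606:
  web: d = -3.41606 cm → contributes +305.572 cm⁴
  top flange (beyond web): d = 3.08394 cm → contributes +309.754 cm⁴
  bottom flange (beyond web): d = 3.08394 cm → contributes +309.754 cm⁴
Total I = 925.081 cm⁴.

I_y ≈ 925.1 cm⁴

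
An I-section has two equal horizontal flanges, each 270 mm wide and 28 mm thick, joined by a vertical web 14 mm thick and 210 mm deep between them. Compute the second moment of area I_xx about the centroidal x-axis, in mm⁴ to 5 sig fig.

I_xx ≈ 2.2591 × 10⁸ mm⁴

Break the section into simple shapes (no overlaps), measuring from the bottom-left corner of the bounding box.
Bottom flange: 270 × 28, A = 7 560 mm², y = 14 mm, Ī = 493 920 mm⁴.
Web: 14 × 210, A = 2 940 mm², y = 133 mm, Ī = 10 804 500 mm⁴.
Top flange: 270 × 28, A = 7 560 mm², y = 252 mm, Ī = 493 920 mm⁴.
By symmetry the centroid is at mid-height, ȳ = 133 mm.
Transfer each piece to the centroidal x-axis using Ī + A·d² with d = y − 133:
  bottom flange: d = -119 mm → contributes +107 551 080 mm⁴
  web: d = 0 mm → contributes +10 804 500 mm⁴
  top flange: d = 119 mm → contributes +107 551 080 mm⁴
Total I = 225 906 660 mm⁴.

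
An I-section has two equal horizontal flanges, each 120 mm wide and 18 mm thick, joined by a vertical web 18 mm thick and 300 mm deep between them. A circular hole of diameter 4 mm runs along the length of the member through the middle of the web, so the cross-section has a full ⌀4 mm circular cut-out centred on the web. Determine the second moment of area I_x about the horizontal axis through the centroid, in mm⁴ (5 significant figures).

Treat the section as a set of non-overlapping primitives; coordinates are from the bounding-box lower-left.
Bottom flange: 120 × 18, A = 2 160 mm², y = 9 mm, Ī = 58 320 mm⁴.
Web: 18 × 300, A = 5 400 mm², y = 168 mm, Ī = 40 500 000 mm⁴.
Top flange: 120 × 18, A = 2 160 mm², y = 327 mm, Ī = 58 320 mm⁴.
Hole (subtracted): ⌀4, A = 12.56637 mm², y = 168 mm, Ī = 12.56637 mm⁴.
By symmetry the centroid is at mid-height, ȳ = 168 mm.
Transfer each piece to the horizontal axis through the centroid using Ī + A·d² with d = y − 168:
  bottom flange: d = -159 mm → contributes +54 665 280 mm⁴
  web: d = 0 mm → contributes +40 500 000 mm⁴
  top flange: d = 159 mm → contributes +54 665 280 mm⁴
  hole: d = 0 mm → contributes −12.56637 mm⁴
Total I = 149 830 547 mm⁴.

I_x ≈ 1.4983 × 10⁸ mm⁴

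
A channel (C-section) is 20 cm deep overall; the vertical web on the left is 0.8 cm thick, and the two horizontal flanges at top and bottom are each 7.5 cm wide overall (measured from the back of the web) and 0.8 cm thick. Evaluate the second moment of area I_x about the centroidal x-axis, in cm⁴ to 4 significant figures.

Split into non-overlapping primitives; take the origin at the lower-left of the bounding box.
Web: 0.8 × 20, A = 16 cm², y = 10 cm, Ī = 533.333 cm⁴.
Top flange (beyond web): 6.7 × 0.8, A = 5.36 cm², y = 19.6 cm, Ī = 0.285867 cm⁴.
Bottom flange (beyond web): 6.7 × 0.8, A = 5.36 cm², y = 0.4 cm, Ī = 0.285867 cm⁴.
By symmetry the centroid is at mid-height, ȳ = 10 cm.
Transfer each piece to the centroidal x-axis using Ī + A·d² with d = y − 10:
  web: d = 0 cm → contributes +533.333 cm⁴
  top flange (beyond web): d = 9.6 cm → contributes +494.263 cm⁴
  bottom flange (beyond web): d = -9.6 cm → contributes +494.263 cm⁴
Total I = 1521.86 cm⁴.

I_x ≈ 1522 cm⁴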